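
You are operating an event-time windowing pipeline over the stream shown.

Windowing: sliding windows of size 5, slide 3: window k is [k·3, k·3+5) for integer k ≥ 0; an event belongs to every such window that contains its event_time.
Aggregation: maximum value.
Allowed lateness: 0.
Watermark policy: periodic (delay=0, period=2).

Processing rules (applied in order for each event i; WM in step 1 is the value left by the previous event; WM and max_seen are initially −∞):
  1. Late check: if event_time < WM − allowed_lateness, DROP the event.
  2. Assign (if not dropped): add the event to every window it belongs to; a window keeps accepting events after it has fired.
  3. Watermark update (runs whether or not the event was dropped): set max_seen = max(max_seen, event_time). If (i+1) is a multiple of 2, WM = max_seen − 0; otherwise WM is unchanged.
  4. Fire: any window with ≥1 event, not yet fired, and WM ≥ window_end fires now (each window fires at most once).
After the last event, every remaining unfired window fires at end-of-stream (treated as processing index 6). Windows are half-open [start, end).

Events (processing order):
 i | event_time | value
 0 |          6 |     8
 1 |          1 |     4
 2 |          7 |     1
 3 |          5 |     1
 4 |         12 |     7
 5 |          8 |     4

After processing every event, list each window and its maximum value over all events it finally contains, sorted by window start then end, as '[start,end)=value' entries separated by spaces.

i=0 t=6 v=8: → [6,11),[3,8); WM=−∞
i=1 t=1 v=4: → [0,5); WM=6; [0,5) fires=4
i=2 t=7 v=1: → [6,11),[3,8); WM=6
i=3 t=5 v=1: DROP (t<6-0); WM=7
i=4 t=12 v=7: → [12,17),[9,14); WM=7
i=5 t=8 v=4: → [6,11); WM=12; [3,8) fires=8 [6,11) fires=8

[0,5)=4 [3,8)=8 [6,11)=8 [9,14)=7 [12,17)=7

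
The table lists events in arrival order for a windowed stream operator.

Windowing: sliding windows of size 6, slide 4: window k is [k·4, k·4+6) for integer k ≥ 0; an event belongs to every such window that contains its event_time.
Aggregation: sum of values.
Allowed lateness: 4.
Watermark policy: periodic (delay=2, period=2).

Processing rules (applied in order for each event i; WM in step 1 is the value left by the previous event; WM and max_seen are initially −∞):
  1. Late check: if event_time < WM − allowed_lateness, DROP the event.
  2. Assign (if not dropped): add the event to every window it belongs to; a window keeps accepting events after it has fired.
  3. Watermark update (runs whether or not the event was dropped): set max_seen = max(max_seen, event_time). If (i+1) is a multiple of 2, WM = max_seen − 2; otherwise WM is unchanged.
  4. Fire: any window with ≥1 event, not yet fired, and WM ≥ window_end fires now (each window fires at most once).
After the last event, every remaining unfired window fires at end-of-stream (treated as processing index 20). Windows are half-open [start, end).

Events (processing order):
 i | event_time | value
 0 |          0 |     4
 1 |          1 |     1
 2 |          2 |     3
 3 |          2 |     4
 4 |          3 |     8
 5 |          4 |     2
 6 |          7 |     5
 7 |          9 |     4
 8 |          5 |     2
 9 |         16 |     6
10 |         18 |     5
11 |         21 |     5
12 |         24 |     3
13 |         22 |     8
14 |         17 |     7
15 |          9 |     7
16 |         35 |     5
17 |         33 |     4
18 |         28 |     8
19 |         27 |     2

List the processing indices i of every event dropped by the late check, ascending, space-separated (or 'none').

14 15 18 19

i=0 t=0 v=4: → [0,6); WM=−∞
i=1 t=1 v=1: → [0,6); WM=-1
i=2 t=2 v=3: → [0,6); WM=-1
i=3 t=2 v=4: → [0,6); WM=0
i=4 t=3 v=8: → [0,6); WM=0
i=5 t=4 v=2: → [4,10),[0,6); WM=2
i=6 t=7 v=5: → [4,10); WM=2
i=7 t=9 v=4: → [8,14),[4,10); WM=7; [0,6) fires=22
i=8 t=5 v=2: → [4,10),[0,6); WM=7
i=9 t=16 v=6: → [16,22),[12,18); WM=14; [4,10) fires=13 [8,14) fires=4
i=10 t=18 v=5: → [16,22); WM=14
i=11 t=21 v=5: → [20,26),[16,22); WM=19; [12,18) fires=6
i=12 t=24 v=3: → [24,30),[20,26); WM=19
i=13 t=22 v=8: → [20,26); WM=22; [16,22) fires=16
i=14 t=17 v=7: DROP (t<22-4); WM=22
i=15 t=9 v=7: DROP (t<22-4); WM=22
i=16 t=35 v=5: → [32,38); WM=22
i=17 t=33 v=4: → [32,38),[28,34); WM=33; [20,26) fires=16 [24,30) fires=3
i=18 t=28 v=8: DROP (t<33-4); WM=33
i=19 t=27 v=2: DROP (t<33-4); WM=33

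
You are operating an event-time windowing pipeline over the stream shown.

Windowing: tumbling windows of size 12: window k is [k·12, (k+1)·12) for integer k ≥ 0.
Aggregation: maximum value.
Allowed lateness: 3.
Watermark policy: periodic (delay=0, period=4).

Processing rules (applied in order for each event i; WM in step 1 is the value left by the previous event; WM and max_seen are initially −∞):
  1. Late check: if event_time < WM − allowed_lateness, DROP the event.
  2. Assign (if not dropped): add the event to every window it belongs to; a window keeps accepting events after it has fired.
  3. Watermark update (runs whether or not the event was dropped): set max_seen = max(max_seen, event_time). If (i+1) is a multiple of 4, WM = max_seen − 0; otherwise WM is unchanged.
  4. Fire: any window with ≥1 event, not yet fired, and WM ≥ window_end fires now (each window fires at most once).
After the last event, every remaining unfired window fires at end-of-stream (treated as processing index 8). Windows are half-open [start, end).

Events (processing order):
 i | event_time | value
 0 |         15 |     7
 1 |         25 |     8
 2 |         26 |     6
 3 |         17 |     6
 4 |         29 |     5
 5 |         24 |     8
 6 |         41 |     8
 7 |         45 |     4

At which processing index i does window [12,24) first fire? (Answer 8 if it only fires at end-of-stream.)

3

i=0 t=15 v=7: → [12,24); WM=−∞
i=1 t=25 v=8: → [24,36); WM=−∞
i=2 t=26 v=6: → [24,36); WM=−∞
i=3 t=17 v=6: → [12,24); WM=26; [12,24) fires=7
i=4 t=29 v=5: → [24,36); WM=26
i=5 t=24 v=8: → [24,36); WM=26
i=6 t=41 v=8: → [36,48); WM=26
i=7 t=45 v=4: → [36,48); WM=45; [24,36) fires=8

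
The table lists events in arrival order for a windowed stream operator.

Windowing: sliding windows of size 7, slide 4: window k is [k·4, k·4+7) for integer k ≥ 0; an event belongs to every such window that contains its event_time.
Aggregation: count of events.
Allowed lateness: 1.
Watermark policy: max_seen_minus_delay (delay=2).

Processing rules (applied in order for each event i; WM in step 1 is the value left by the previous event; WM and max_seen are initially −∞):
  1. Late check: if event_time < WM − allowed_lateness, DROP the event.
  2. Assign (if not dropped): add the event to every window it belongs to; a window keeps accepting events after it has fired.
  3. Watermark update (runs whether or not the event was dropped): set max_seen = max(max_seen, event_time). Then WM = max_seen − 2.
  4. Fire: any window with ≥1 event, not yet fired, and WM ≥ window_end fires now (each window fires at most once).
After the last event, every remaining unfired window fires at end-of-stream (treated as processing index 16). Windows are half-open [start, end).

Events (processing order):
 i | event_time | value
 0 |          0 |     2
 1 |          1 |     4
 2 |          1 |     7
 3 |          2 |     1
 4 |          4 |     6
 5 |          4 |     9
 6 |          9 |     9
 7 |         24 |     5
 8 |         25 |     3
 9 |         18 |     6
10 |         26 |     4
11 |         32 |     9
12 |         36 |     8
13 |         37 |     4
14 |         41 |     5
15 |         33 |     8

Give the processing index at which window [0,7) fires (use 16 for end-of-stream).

6

i=0 t=0 v=2: → [0,7); WM=-2
i=1 t=1 v=4: → [0,7); WM=-1
i=2 t=1 v=7: → [0,7); WM=-1
i=3 t=2 v=1: → [0,7); WM=0
i=4 t=4 v=6: → [4,11),[0,7); WM=2
i=5 t=4 v=9: → [4,11),[0,7); WM=2
i=6 t=9 v=9: → [8,15),[4,11); WM=7; [0,7) fires=6
i=7 t=24 v=5: → [24,31),[20,27); WM=22; [4,11) fires=3 [8,15) fires=1
i=8 t=25 v=3: → [24,31),[20,27); WM=23
i=9 t=18 v=6: DROP (t<23-1); WM=23
i=10 t=26 v=4: → [24,31),[20,27); WM=24
i=11 t=32 v=9: → [32,39),[28,35); WM=30; [20,27) fires=3
i=12 t=36 v=8: → [36,43),[32,39); WM=34; [24,31) fires=3
i=13 t=37 v=4: → [36,43),[32,39); WM=35; [28,35) fires=1
i=14 t=41 v=5: → [40,47),[36,43); WM=39; [32,39) fires=3
i=15 t=33 v=8: DROP (t<39-1); WM=39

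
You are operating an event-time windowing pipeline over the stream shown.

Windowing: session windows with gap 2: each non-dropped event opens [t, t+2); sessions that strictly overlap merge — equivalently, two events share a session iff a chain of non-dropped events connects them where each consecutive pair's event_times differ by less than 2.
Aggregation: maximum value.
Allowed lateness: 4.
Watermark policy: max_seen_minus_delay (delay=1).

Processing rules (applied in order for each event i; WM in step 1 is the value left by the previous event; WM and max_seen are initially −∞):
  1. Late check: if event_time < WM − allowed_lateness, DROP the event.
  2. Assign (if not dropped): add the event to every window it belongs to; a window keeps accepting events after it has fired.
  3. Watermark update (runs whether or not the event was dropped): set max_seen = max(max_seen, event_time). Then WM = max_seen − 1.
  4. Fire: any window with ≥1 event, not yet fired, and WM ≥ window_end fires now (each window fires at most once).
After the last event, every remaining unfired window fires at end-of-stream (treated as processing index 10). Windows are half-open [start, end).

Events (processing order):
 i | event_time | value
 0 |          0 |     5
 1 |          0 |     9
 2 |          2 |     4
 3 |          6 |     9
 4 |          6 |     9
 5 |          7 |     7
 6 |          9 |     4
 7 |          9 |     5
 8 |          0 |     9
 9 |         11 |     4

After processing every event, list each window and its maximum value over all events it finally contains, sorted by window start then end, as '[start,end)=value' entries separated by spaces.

i=0 t=0 v=5: → [0,2); WM=-1
i=1 t=0 v=9: → [0,2); WM=-1
i=2 t=2 v=4: → [2,4); WM=1
i=3 t=6 v=9: → [6,8); WM=5
i=4 t=6 v=9: → [6,8); WM=5
i=5 t=7 v=7: → [6,9); WM=6
i=6 t=9 v=4: → [9,11); WM=8
i=7 t=9 v=5: → [9,11); WM=8
i=8 t=0 v=9: DROP (t<8-4); WM=8
i=9 t=11 v=4: → [11,13); WM=10

[0,2)=9 [2,4)=4 [6,9)=9 [9,11)=5 [11,13)=4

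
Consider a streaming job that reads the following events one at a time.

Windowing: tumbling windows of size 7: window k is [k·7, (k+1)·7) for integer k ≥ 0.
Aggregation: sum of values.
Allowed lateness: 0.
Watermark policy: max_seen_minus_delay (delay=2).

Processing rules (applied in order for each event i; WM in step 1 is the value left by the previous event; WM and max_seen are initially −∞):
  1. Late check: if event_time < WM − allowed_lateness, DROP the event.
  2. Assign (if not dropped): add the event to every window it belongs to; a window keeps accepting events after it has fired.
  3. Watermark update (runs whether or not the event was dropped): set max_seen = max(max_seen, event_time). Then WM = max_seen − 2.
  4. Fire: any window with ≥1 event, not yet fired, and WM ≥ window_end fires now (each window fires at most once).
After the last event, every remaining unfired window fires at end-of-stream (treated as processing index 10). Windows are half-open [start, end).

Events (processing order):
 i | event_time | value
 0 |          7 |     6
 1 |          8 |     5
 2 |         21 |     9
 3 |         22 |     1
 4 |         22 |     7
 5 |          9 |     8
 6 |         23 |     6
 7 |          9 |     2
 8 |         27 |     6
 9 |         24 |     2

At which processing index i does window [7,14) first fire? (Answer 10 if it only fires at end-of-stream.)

i=0 t=7 v=6: → [7,14); WM=5
i=1 t=8 v=5: → [7,14); WM=6
i=2 t=21 v=9: → [21,28); WM=19; [7,14) fires=11
i=3 t=22 v=1: → [21,28); WM=20
i=4 t=22 v=7: → [21,28); WM=20
i=5 t=9 v=8: DROP (t<20-0); WM=20
i=6 t=23 v=6: → [21,28); WM=21
i=7 t=9 v=2: DROP (t<21-0); WM=21
i=8 t=27 v=6: → [21,28); WM=25
i=9 t=24 v=2: DROP (t<25-0); WM=25

2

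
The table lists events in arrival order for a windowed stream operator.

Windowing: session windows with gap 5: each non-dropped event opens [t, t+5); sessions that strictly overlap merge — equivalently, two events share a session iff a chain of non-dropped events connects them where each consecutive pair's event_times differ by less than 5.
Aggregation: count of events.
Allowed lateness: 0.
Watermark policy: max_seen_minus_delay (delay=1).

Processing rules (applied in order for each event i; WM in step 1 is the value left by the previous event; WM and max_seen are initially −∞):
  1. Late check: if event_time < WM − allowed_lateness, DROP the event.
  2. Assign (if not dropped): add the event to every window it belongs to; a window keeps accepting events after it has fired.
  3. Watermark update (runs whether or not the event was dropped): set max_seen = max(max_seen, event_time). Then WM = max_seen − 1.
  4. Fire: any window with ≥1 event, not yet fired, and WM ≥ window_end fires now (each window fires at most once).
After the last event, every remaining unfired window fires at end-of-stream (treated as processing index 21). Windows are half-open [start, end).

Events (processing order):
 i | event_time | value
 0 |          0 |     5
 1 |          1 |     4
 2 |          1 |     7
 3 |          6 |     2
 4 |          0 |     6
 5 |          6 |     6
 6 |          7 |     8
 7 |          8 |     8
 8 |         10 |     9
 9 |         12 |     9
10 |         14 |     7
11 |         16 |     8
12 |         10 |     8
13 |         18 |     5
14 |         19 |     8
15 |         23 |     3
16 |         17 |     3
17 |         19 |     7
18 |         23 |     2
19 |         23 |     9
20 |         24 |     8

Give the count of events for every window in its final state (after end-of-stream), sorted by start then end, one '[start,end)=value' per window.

i=0 t=0 v=5: → [0,5); WM=-1
i=1 t=1 v=4: → [0,6); WM=0
i=2 t=1 v=7: → [0,6); WM=0
i=3 t=6 v=2: → [6,11); WM=5
i=4 t=0 v=6: DROP (t<5-0); WM=5
i=5 t=6 v=6: → [6,11); WM=5
i=6 t=7 v=8: → [6,12); WM=6
i=7 t=8 v=8: → [6,13); WM=7
i=8 t=10 v=9: → [6,15); WM=9
i=9 t=12 v=9: → [6,17); WM=11
i=10 t=14 v=7: → [6,19); WM=13
i=11 t=16 v=8: → [6,21); WM=15
i=12 t=10 v=8: DROP (t<15-0); WM=15
i=13 t=18 v=5: → [6,23); WM=17
i=14 t=19 v=8: → [6,24); WM=18
i=15 t=23 v=3: → [6,28); WM=22
i=16 t=17 v=3: DROP (t<22-0); WM=22
i=17 t=19 v=7: DROP (t<22-0); WM=22
i=18 t=23 v=2: → [6,28); WM=22
i=19 t=23 v=9: → [6,28); WM=22
i=20 t=24 v=8: → [6,29); WM=23

[0,6)=3 [6,29)=14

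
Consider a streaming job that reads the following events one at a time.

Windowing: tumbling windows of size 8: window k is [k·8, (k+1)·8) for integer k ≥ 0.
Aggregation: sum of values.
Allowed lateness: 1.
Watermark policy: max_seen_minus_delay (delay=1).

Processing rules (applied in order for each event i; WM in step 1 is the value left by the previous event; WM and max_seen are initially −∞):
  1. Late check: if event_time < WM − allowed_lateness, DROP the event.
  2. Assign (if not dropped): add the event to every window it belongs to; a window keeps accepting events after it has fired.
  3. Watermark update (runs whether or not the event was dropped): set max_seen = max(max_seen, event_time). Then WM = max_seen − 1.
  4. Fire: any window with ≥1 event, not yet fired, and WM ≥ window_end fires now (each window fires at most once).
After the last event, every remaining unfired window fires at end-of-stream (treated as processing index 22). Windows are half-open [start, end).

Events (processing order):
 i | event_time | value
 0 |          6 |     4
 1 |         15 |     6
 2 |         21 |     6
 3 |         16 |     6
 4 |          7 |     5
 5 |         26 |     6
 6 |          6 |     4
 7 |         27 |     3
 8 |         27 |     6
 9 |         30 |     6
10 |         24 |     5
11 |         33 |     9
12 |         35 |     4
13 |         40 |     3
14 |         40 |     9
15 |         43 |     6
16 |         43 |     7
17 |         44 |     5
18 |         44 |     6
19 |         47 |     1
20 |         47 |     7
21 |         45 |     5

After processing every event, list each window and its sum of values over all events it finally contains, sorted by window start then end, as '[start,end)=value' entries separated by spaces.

i=0 t=6 v=4: → [0,8); WM=5
i=1 t=15 v=6: → [8,16); WM=14; [0,8) fires=4
i=2 t=21 v=6: → [16,24); WM=20; [8,16) fires=6
i=3 t=16 v=6: DROP (t<20-1); WM=20
i=4 t=7 v=5: DROP (t<20-1); WM=20
i=5 t=26 v=6: → [24,32); WM=25; [16,24) fires=6
i=6 t=6 v=4: DROP (t<25-1); WM=25
i=7 t=27 v=3: → [24,32); WM=26
i=8 t=27 v=6: → [24,32); WM=26
i=9 t=30 v=6: → [24,32); WM=29
i=10 t=24 v=5: DROP (t<29-1); WM=29
i=11 t=33 v=9: → [32,40); WM=32; [24,32) fires=21
i=12 t=35 v=4: → [32,40); WM=34
i=13 t=40 v=3: → [40,48); WM=39
i=14 t=40 v=9: → [40,48); WM=39
i=15 t=43 v=6: → [40,48); WM=42; [32,40) fires=13
i=16 t=43 v=7: → [40,48); WM=42
i=17 t=44 v=5: → [40,48); WM=43
i=18 t=44 v=6: → [40,48); WM=43
i=19 t=47 v=1: → [40,48); WM=46
i=20 t=47 v=7: → [40,48); WM=46
i=21 t=45 v=5: → [40,48); WM=46

[0,8)=4 [8,16)=6 [16,24)=6 [24,32)=21 [32,40)=13 [40,48)=49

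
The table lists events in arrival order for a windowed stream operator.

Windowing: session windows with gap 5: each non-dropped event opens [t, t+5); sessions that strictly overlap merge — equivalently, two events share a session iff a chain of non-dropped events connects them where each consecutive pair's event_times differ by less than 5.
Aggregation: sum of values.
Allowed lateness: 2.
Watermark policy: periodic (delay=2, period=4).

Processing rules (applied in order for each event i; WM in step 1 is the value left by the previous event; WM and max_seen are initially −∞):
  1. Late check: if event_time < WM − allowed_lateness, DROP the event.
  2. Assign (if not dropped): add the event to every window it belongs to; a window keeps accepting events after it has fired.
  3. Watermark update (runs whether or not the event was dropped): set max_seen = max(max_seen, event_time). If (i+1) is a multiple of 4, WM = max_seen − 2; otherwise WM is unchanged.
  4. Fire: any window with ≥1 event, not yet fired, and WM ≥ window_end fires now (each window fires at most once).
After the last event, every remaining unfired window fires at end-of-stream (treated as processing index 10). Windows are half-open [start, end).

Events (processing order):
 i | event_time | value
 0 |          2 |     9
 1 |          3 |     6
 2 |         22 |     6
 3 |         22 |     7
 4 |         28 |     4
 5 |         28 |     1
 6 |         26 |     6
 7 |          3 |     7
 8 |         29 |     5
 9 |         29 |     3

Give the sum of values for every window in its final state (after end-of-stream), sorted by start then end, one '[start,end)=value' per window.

i=0 t=2 v=9: → [2,7); WM=−∞
i=1 t=3 v=6: → [2,8); WM=−∞
i=2 t=22 v=6: → [22,27); WM=−∞
i=3 t=22 v=7: → [22,27); WM=20
i=4 t=28 v=4: → [28,33); WM=20
i=5 t=28 v=1: → [28,33); WM=20
i=6 t=26 v=6: → [22,33); WM=20
i=7 t=3 v=7: DROP (t<20-2); WM=26
i=8 t=29 v=5: → [22,34); WM=26
i=9 t=29 v=3: → [22,34); WM=26

[2,8)=15 [22,34)=32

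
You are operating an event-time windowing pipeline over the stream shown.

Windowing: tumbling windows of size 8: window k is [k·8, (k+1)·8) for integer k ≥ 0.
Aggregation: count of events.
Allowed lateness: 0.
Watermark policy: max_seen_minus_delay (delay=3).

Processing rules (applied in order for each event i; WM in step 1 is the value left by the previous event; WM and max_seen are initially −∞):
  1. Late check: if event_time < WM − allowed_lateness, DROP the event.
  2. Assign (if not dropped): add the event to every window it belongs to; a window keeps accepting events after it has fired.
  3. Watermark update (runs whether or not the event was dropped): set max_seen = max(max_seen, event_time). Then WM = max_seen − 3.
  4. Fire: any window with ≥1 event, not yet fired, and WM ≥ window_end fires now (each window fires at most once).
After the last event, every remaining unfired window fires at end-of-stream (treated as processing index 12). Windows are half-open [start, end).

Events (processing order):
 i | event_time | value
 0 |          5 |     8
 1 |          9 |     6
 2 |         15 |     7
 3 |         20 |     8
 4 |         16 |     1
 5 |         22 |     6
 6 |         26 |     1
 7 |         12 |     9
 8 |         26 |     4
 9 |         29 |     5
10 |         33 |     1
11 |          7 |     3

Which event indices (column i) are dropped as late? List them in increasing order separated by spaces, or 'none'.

i=0 t=5 v=8: → [0,8); WM=2
i=1 t=9 v=6: → [8,16); WM=6
i=2 t=15 v=7: → [8,16); WM=12; [0,8) fires=1
i=3 t=20 v=8: → [16,24); WM=17; [8,16) fires=2
i=4 t=16 v=1: DROP (t<17-0); WM=17
i=5 t=22 v=6: → [16,24); WM=19
i=6 t=26 v=1: → [24,32); WM=23
i=7 t=12 v=9: DROP (t<23-0); WM=23
i=8 t=26 v=4: → [24,32); WM=23
i=9 t=29 v=5: → [24,32); WM=26; [16,24) fires=2
i=10 t=33 v=1: → [32,40); WM=30
i=11 t=7 v=3: DROP (t<30-0); WM=30

4 7 11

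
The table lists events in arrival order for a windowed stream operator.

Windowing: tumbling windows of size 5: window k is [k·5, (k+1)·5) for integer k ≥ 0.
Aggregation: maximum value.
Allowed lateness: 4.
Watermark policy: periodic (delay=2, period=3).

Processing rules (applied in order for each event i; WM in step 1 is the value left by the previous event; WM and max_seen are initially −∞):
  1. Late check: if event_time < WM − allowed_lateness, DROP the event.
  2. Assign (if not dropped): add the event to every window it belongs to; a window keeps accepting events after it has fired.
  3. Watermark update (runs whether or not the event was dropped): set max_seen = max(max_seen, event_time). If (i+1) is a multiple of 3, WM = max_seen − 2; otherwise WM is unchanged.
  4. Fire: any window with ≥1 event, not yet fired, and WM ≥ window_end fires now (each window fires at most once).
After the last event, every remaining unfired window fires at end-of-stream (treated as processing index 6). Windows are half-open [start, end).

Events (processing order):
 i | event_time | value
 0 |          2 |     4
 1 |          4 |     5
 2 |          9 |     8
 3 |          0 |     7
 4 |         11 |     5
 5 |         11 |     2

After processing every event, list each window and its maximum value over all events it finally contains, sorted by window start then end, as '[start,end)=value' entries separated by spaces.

i=0 t=2 v=4: → [0,5); WM=−∞
i=1 t=4 v=5: → [0,5); WM=−∞
i=2 t=9 v=8: → [5,10); WM=7; [0,5) fires=5
i=3 t=0 v=7: DROP (t<7-4); WM=7
i=4 t=11 v=5: → [10,15); WM=7
i=5 t=11 v=2: → [10,15); WM=9

[0,5)=5 [5,10)=8 [10,15)=5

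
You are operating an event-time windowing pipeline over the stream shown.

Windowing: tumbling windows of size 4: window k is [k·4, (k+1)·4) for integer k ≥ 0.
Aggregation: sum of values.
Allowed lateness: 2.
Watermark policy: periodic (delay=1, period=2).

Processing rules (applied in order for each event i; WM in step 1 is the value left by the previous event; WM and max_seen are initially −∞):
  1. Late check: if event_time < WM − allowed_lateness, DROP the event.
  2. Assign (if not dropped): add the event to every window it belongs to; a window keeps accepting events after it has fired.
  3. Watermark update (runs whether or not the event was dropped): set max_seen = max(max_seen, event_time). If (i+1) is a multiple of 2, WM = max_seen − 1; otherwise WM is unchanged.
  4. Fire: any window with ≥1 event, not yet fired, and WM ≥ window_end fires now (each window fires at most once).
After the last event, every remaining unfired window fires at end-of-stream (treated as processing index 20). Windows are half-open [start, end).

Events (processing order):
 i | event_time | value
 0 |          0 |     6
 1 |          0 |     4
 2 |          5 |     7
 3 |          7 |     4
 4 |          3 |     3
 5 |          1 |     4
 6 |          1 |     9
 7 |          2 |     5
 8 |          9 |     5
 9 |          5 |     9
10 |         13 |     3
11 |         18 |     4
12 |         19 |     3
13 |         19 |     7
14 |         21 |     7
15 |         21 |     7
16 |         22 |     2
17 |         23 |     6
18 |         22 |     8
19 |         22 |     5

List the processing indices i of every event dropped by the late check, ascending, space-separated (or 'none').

4 5 6 7

i=0 t=0 v=6: → [0,4); WM=−∞
i=1 t=0 v=4: → [0,4); WM=-1
i=2 t=5 v=7: → [4,8); WM=-1
i=3 t=7 v=4: → [4,8); WM=6; [0,4) fires=10
i=4 t=3 v=3: DROP (t<6-2); WM=6
i=5 t=1 v=4: DROP (t<6-2); WM=6
i=6 t=1 v=9: DROP (t<6-2); WM=6
i=7 t=2 v=5: DROP (t<6-2); WM=6
i=8 t=9 v=5: → [8,12); WM=6
i=9 t=5 v=9: → [4,8); WM=8; [4,8) fires=20
i=10 t=13 v=3: → [12,16); WM=8
i=11 t=18 v=4: → [16,20); WM=17; [8,12) fires=5 [12,16) fires=3
i=12 t=19 v=3: → [16,20); WM=17
i=13 t=19 v=7: → [16,20); WM=18
i=14 t=21 v=7: → [20,24); WM=18
i=15 t=21 v=7: → [20,24); WM=20; [16,20) fires=14
i=16 t=22 v=2: → [20,24); WM=20
i=17 t=23 v=6: → [20,24); WM=22
i=18 t=22 v=8: → [20,24); WM=22
i=19 t=22 v=5: → [20,24); WM=22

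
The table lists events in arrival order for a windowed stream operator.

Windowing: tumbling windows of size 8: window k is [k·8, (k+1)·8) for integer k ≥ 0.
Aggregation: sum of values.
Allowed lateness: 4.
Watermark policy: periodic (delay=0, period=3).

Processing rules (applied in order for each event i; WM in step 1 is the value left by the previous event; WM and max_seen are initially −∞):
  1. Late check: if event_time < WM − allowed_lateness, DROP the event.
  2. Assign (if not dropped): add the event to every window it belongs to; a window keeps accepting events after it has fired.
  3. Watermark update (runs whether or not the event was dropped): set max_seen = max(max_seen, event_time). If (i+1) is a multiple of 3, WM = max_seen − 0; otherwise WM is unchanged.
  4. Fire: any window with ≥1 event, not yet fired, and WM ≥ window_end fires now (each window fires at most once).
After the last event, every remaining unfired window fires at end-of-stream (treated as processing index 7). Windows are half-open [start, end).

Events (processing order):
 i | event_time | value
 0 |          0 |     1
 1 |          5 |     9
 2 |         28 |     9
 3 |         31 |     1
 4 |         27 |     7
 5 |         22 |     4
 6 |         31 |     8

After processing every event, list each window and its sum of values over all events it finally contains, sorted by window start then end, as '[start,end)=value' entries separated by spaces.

[0,8)=10 [24,32)=25

i=0 t=0 v=1: → [0,8); WM=−∞
i=1 t=5 v=9: → [0,8); WM=−∞
i=2 t=28 v=9: → [24,32); WM=28; [0,8) fires=10
i=3 t=31 v=1: → [24,32); WM=28
i=4 t=27 v=7: → [24,32); WM=28
i=5 t=22 v=4: DROP (t<28-4); WM=31
i=6 t=31 v=8: → [24,32); WM=31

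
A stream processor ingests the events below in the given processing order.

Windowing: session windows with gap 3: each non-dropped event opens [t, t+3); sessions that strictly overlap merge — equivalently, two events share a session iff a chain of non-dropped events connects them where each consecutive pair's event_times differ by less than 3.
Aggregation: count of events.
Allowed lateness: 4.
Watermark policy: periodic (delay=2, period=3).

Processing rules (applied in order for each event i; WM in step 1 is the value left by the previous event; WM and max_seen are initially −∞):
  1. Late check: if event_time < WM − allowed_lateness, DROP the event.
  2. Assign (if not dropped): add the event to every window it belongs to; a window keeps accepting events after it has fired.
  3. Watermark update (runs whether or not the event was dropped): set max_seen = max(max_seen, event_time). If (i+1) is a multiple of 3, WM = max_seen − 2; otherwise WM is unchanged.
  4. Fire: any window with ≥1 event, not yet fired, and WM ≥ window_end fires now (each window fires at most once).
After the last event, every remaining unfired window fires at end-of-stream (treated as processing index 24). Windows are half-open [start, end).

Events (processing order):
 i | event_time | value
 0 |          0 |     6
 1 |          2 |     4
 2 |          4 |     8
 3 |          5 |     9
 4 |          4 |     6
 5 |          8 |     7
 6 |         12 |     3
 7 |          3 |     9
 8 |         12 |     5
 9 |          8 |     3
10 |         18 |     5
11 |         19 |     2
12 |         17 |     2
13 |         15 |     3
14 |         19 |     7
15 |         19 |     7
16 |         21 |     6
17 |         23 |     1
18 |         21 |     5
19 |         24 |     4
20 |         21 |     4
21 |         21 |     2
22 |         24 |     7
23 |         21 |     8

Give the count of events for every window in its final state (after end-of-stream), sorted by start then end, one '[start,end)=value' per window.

i=0 t=0 v=6: → [0,3); WM=−∞
i=1 t=2 v=4: → [0,5); WM=−∞
i=2 t=4 v=8: → [0,7); WM=2
i=3 t=5 v=9: → [0,8); WM=2
i=4 t=4 v=6: → [0,8); WM=2
i=5 t=8 v=7: → [8,11); WM=6
i=6 t=12 v=3: → [12,15); WM=6
i=7 t=3 v=9: → [0,8); WM=6
i=8 t=12 v=5: → [12,15); WM=10
i=9 t=8 v=3: → [8,11); WM=10
i=10 t=18 v=5: → [18,21); WM=10
i=11 t=19 v=2: → [18,22); WM=17
i=12 t=17 v=2: → [17,22); WM=17
i=13 t=15 v=3: → [15,22); WM=17
i=14 t=19 v=7: → [15,22); WM=17
i=15 t=19 v=7: → [15,22); WM=17
i=16 t=21 v=6: → [15,24); WM=17
i=17 t=23 v=1: → [15,26); WM=21
i=18 t=21 v=5: → [15,26); WM=21
i=19 t=24 v=4: → [15,27); WM=21
i=20 t=21 v=4: → [15,27); WM=22
i=21 t=21 v=2: → [15,27); WM=22
i=22 t=24 v=7: → [15,27); WM=22
i=23 t=21 v=8: → [15,27); WM=22

[0,8)=6 [8,11)=2 [12,15)=2 [15,27)=14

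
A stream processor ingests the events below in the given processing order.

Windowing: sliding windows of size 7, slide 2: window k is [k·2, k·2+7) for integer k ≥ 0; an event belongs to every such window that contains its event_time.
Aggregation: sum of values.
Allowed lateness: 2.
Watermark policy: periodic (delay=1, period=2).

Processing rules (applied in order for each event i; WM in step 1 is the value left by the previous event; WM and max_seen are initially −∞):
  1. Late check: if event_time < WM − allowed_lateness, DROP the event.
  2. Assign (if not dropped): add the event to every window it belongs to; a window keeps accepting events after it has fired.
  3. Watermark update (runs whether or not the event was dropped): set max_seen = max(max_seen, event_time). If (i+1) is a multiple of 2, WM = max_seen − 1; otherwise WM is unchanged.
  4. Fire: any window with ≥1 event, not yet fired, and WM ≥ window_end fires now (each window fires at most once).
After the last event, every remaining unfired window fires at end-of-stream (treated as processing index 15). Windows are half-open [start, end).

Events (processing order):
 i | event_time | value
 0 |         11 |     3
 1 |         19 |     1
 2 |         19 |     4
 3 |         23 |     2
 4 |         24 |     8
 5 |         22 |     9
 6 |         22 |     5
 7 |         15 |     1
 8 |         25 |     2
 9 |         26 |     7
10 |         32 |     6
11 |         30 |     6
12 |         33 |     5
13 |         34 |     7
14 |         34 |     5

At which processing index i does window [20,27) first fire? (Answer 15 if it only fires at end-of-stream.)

i=0 t=11 v=3: → [10,17),[8,15),[6,13); WM=−∞
i=1 t=19 v=1: → [18,25),[16,23),[14,21); WM=18; [6,13) fires=3 [8,15) fires=3 [10,17) fires=3
i=2 t=19 v=4: → [18,25),[16,23),[14,21); WM=18
i=3 t=23 v=2: → [22,29),[20,27),[18,25); WM=22; [14,21) fires=5
i=4 t=24 v=8: → [24,31),[22,29),[20,27),[18,25); WM=22
i=5 t=22 v=9: → [22,29),[20,27),[18,25),[16,23); WM=23; [16,23) fires=14
i=6 t=22 v=5: → [22,29),[20,27),[18,25),[16,23); WM=23
i=7 t=15 v=1: DROP (t<23-2); WM=23
i=8 t=25 v=2: → [24,31),[22,29),[20,27); WM=23
i=9 t=26 v=7: → [26,33),[24,31),[22,29),[20,27); WM=25; [18,25) fires=29
i=10 t=32 v=6: → [32,39),[30,37),[28,35),[26,33); WM=25
i=11 t=30 v=6: → [30,37),[28,35),[26,33),[24,31); WM=31; [20,27) fires=33 [22,29) fires=33 [24,31) fires=23
i=12 t=33 v=5: → [32,39),[30,37),[28,35); WM=31
i=13 t=34 v=7: → [34,41),[32,39),[30,37),[28,35); WM=33; [26,33) fires=19
i=14 t=34 v=5: → [34,41),[32,39),[30,37),[28,35); WM=33

11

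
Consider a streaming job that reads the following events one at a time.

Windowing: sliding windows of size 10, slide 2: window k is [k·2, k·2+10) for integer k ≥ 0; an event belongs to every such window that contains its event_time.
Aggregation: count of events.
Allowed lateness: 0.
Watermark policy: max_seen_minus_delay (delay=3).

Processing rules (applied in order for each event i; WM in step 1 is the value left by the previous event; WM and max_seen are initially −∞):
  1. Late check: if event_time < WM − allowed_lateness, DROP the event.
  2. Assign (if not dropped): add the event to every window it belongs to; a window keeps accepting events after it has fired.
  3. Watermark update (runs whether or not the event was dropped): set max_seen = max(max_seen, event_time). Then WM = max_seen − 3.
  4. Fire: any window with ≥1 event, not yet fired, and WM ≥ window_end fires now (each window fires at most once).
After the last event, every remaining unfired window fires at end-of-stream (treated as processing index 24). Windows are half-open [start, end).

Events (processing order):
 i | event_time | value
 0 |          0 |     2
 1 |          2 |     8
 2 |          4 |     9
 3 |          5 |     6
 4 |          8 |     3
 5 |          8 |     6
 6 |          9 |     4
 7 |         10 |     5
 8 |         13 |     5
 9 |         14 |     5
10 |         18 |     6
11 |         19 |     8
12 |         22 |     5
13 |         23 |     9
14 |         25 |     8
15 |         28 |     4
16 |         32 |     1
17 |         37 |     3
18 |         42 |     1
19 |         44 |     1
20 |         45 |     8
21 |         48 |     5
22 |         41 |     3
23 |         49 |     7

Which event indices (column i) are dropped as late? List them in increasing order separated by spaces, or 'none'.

i=0 t=0 v=2: → [0,10); WM=-3
i=1 t=2 v=8: → [2,12),[0,10); WM=-1
i=2 t=4 v=9: → [4,14),[2,12),[0,10); WM=1
i=3 t=5 v=6: → [4,14),[2,12),[0,10); WM=2
i=4 t=8 v=3: → [8,18),[6,16),[4,14),[2,12),[0,10); WM=5
i=5 t=8 v=6: → [8,18),[6,16),[4,14),[2,12),[0,10); WM=5
i=6 t=9 v=4: → [8,18),[6,16),[4,14),[2,12),[0,10); WM=6
i=7 t=10 v=5: → [10,20),[8,18),[6,16),[4,14),[2,12); WM=7
i=8 t=13 v=5: → [12,22),[10,20),[8,18),[6,16),[4,14); WM=10; [0,10) fires=7
i=9 t=14 v=5: → [14,24),[12,22),[10,20),[8,18),[6,16); WM=11
i=10 t=18 v=6: → [18,28),[16,26),[14,24),[12,22),[10,20); WM=15; [2,12) fires=7 [4,14) fires=7
i=11 t=19 v=8: → [18,28),[16,26),[14,24),[12,22),[10,20); WM=16; [6,16) fires=6
i=12 t=22 v=5: → [22,32),[20,30),[18,28),[16,26),[14,24); WM=19; [8,18) fires=6
i=13 t=23 v=9: → [22,32),[20,30),[18,28),[16,26),[14,24); WM=20; [10,20) fires=5
i=14 t=25 v=8: → [24,34),[22,32),[20,30),[18,28),[16,26); WM=22; [12,22) fires=4
i=15 t=28 v=4: → [28,38),[26,36),[24,34),[22,32),[20,30); WM=25; [14,24) fires=5
i=16 t=32 v=1: → [32,42),[30,40),[28,38),[26,36),[24,34); WM=29; [16,26) fires=5 [18,28) fires=5
i=17 t=37 v=3: → [36,46),[34,44),[32,42),[30,40),[28,38); WM=34; [20,30) fires=4 [22,32) fires=4 [24,34) fires=3
i=18 t=42 v=1: → [42,52),[40,50),[38,48),[36,46),[34,44); WM=39; [26,36) fires=2 [28,38) fires=3
i=19 t=44 v=1: → [44,54),[42,52),[40,50),[38,48),[36,46); WM=41; [30,40) fires=2
i=20 t=45 v=8: → [44,54),[42,52),[40,50),[38,48),[36,46); WM=42; [32,42) fires=2
i=21 t=48 v=5: → [48,58),[46,56),[44,54),[42,52),[40,50); WM=45; [34,44) fires=2
i=22 t=41 v=3: DROP (t<45-0); WM=45
i=23 t=49 v=7: → [48,58),[46,56),[44,54),[42,52),[40,50); WM=46; [36,46) fires=4

22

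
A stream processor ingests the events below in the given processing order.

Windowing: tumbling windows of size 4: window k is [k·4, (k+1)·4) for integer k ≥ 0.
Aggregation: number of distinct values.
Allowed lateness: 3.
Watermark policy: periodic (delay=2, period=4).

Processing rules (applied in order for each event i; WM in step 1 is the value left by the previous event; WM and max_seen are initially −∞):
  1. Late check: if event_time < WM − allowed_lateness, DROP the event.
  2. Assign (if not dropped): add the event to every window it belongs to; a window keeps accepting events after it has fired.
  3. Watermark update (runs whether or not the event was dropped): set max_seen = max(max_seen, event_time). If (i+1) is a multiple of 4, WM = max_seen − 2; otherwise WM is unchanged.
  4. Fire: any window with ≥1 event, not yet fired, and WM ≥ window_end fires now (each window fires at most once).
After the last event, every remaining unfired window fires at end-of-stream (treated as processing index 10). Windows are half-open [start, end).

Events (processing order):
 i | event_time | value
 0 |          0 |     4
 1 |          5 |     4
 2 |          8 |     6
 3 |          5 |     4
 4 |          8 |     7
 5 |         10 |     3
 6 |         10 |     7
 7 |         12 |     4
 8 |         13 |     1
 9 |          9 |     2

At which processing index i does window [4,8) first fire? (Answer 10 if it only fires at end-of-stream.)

7

i=0 t=0 v=4: → [0,4); WM=−∞
i=1 t=5 v=4: → [4,8); WM=−∞
i=2 t=8 v=6: → [8,12); WM=−∞
i=3 t=5 v=4: → [4,8); WM=6; [0,4) fires=1
i=4 t=8 v=7: → [8,12); WM=6
i=5 t=10 v=3: → [8,12); WM=6
i=6 t=10 v=7: → [8,12); WM=6
i=7 t=12 v=4: → [12,16); WM=10; [4,8) fires=1
i=8 t=13 v=1: → [12,16); WM=10
i=9 t=9 v=2: → [8,12); WM=10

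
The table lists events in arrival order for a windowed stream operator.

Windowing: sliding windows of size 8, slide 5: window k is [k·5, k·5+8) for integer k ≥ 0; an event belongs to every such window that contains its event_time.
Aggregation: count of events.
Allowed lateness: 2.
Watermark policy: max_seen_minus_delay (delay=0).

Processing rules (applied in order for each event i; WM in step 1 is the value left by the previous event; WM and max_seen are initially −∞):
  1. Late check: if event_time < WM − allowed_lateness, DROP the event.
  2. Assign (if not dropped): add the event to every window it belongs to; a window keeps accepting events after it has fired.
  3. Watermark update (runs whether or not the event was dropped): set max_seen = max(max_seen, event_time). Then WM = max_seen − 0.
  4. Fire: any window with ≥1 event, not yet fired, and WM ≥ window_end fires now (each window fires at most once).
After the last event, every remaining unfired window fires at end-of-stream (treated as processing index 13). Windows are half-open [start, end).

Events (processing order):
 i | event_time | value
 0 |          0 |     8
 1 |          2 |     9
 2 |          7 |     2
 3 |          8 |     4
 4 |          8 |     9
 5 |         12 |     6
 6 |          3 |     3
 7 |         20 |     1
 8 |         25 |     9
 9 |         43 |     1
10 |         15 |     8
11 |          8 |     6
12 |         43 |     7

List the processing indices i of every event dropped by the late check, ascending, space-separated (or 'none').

i=0 t=0 v=8: → [0,8); WM=0
i=1 t=2 v=9: → [0,8); WM=2
i=2 t=7 v=2: → [5,13),[0,8); WM=7
i=3 t=8 v=4: → [5,13); WM=8; [0,8) fires=3
i=4 t=8 v=9: → [5,13); WM=8
i=5 t=12 v=6: → [10,18),[5,13); WM=12
i=6 t=3 v=3: DROP (t<12-2); WM=12
i=7 t=20 v=1: → [20,28),[15,23); WM=20; [5,13) fires=4 [10,18) fires=1
i=8 t=25 v=9: → [25,33),[20,28); WM=25; [15,23) fires=1
i=9 t=43 v=1: → [40,48); WM=43; [20,28) fires=2 [25,33) fires=1
i=10 t=15 v=8: DROP (t<43-2); WM=43
i=11 t=8 v=6: DROP (t<43-2); WM=43
i=12 t=43 v=7: → [40,48); WM=43

6 10 11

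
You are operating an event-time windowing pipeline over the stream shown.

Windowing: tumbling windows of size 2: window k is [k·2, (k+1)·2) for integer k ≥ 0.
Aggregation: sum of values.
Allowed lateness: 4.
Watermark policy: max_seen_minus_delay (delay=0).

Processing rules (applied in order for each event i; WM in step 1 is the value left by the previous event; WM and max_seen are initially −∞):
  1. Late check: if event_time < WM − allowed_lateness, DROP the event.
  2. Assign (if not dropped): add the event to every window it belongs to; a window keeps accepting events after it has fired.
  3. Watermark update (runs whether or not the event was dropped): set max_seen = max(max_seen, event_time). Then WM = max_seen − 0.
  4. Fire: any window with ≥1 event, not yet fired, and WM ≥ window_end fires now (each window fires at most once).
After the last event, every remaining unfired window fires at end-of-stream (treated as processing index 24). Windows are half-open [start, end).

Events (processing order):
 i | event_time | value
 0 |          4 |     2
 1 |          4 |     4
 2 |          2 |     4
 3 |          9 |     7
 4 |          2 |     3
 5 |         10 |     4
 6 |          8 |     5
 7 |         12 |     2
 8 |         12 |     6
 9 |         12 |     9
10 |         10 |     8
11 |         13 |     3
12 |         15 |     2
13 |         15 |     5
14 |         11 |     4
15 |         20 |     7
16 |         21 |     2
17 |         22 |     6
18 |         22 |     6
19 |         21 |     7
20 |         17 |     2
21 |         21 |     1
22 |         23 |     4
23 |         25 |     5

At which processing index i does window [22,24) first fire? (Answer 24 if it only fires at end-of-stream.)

23

i=0 t=4 v=2: → [4,6); WM=4
i=1 t=4 v=4: → [4,6); WM=4
i=2 t=2 v=4: → [2,4); WM=4; [2,4) fires=4
i=3 t=9 v=7: → [8,10); WM=9; [4,6) fires=6
i=4 t=2 v=3: DROP (t<9-4); WM=9
i=5 t=10 v=4: → [10,12); WM=10; [8,10) fires=7
i=6 t=8 v=5: → [8,10); WM=10
i=7 t=12 v=2: → [12,14); WM=12; [10,12) fires=4
i=8 t=12 v=6: → [12,14); WM=12
i=9 t=12 v=9: → [12,14); WM=12
i=10 t=10 v=8: → [10,12); WM=12
i=11 t=13 v=3: → [12,14); WM=13
i=12 t=15 v=2: → [14,16); WM=15; [12,14) fires=20
i=13 t=15 v=5: → [14,16); WM=15
i=14 t=11 v=4: → [10,12); WM=15
i=15 t=20 v=7: → [20,22); WM=20; [14,16) fires=7
i=16 t=21 v=2: → [20,22); WM=21
i=17 t=22 v=6: → [22,24); WM=22; [20,22) fires=9
i=18 t=22 v=6: → [22,24); WM=22
i=19 t=21 v=7: → [20,22); WM=22
i=20 t=17 v=2: DROP (t<22-4); WM=22
i=21 t=21 v=1: → [20,22); WM=22
i=22 t=23 v=4: → [22,24); WM=23
i=23 t=25 v=5: → [24,26); WM=25; [22,24) fires=16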